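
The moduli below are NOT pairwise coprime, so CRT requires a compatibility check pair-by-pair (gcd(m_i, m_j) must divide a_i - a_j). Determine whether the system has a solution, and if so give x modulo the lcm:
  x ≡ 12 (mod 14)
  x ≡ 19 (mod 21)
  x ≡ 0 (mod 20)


Moduli 14, 21, 20 are not pairwise coprime, so CRT works modulo lcm(m_i) when all pairwise compatibility conditions hold.
Pairwise compatibility: gcd(m_i, m_j) must divide a_i - a_j for every pair.
Merge one congruence at a time:
  Start: x ≡ 12 (mod 14).
  Combine with x ≡ 19 (mod 21): gcd(14, 21) = 7; 19 - 12 = 7, which IS divisible by 7, so compatible.
    Write x = 12 + 14·t and substitute into x ≡ 19 (mod 21): 14·t ≡ 19 − 12 = 7 (mod 21).
    Divide the congruence (and modulus) by g = 7: 2·t ≡ 1 (mod 3).
    The inverse of 2 mod 3 is 2 (since 2·2 = 4 = 1·3 + 1), so t ≡ 2·1 = 2 ≡ 2 (mod 3).
    Then x = 12 + 14·2 = 40, valid modulo lcm(14, 21) = 42: x ≡ 40 (mod 42).
  Combine with x ≡ 0 (mod 20): gcd(42, 20) = 2; 0 - 40 = -40, which IS divisible by 2, so compatible.
    Write x = 40 + 42·t and substitute into x ≡ 0 (mod 20): 42·t ≡ 0 − 40 = -40 (mod 20).
    Divide the congruence (and modulus) by g = 2: 21·t ≡ -20 (mod 10).
    Reduce coefficients mod 10: 1·t ≡ 0 (mod 10).
    So t ≡ 0 (mod 10).
    Then x = 40 + 42·0 = 40, valid modulo lcm(42, 20) = 420: x ≡ 40 (mod 420).
Verify: 40 mod 14 = 12, 40 mod 21 = 19, 40 mod 20 = 0.

x ≡ 40 (mod 420).


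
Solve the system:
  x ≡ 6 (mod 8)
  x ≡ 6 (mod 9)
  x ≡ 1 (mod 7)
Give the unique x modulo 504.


Moduli 8, 9, 7 are pairwise coprime; by CRT there is a unique solution modulo M = 8 · 9 · 7 = 504.
Solve pairwise, accumulating the modulus:
  Start with x ≡ 6 (mod 8).
  Combine with x ≡ 6 (mod 9): since gcd(8, 9) = 1, we get a unique residue mod 72.
    Write x = 6 + 8·t and substitute into x ≡ 6 (mod 9): 8·t ≡ 6 − 6 = 0 (mod 9).
    The inverse of 8 mod 9 is 8 (since 8·8 = 64 = 7·9 + 1), so t ≡ 8·0 = 0 ≡ 0 (mod 9).
    Then x = 6 + 8·0 = 6, valid modulo lcm(8, 9) = 72: x ≡ 6 (mod 72).
  Combine with x ≡ 1 (mod 7): since gcd(72, 7) = 1, we get a unique residue mod 504.
    Write x = 6 + 72·t and substitute into x ≡ 1 (mod 7): 72·t ≡ 1 − 6 = -5 (mod 7).
    Reduce coefficients mod 7: 2·t ≡ 2 (mod 7).
    The inverse of 2 mod 7 is 4 (since 2·4 = 8 = 1·7 + 1), so t ≡ 4·2 = 8 ≡ 1 (mod 7).
    Then x = 6 + 72·1 = 78, valid modulo lcm(72, 7) = 504: x ≡ 78 (mod 504).
Verify: 78 mod 8 = 6 ✓, 78 mod 9 = 6 ✓, 78 mod 7 = 1 ✓.

x ≡ 78 (mod 504).


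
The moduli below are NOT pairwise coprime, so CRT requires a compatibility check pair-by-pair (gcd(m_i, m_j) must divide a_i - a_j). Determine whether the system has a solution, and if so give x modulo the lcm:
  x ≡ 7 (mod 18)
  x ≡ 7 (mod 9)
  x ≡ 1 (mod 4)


Moduli 18, 9, 4 are not pairwise coprime, so CRT works modulo lcm(m_i) when all pairwise compatibility conditions hold.
Pairwise compatibility: gcd(m_i, m_j) must divide a_i - a_j for every pair.
Merge one congruence at a time:
  Start: x ≡ 7 (mod 18).
  Combine with x ≡ 7 (mod 9): gcd(18, 9) = 9; 7 - 7 = 0, which IS divisible by 9, so compatible.
    Write x = 7 + 18·t and substitute into x ≡ 7 (mod 9): 18·t ≡ 7 − 7 = 0 (mod 9).
    Divide the congruence (and modulus) by g = 9: 2·t ≡ 0 (mod 1).
    Modulo 1 every t works; take t = 0.
    Then x = 7 + 18·0 = 7, valid modulo lcm(18, 9) = 18: x ≡ 7 (mod 18).
  Combine with x ≡ 1 (mod 4): gcd(18, 4) = 2; 1 - 7 = -6, which IS divisible by 2, so compatible.
    Write x = 7 + 18·t and substitute into x ≡ 1 (mod 4): 18·t ≡ 1 − 7 = -6 (mod 4).
    Divide the congruence (and modulus) by g = 2: 9·t ≡ -3 (mod 2).
    Reduce coefficients mod 2: 1·t ≡ 1 (mod 2).
    So t ≡ 1 (mod 2).
    Then x = 7 + 18·1 = 25, valid modulo lcm(18, 4) = 36: x ≡ 25 (mod 36).
Verify: 25 mod 18 = 7, 25 mod 9 = 7, 25 mod 4 = 1.

x ≡ 25 (mod 36).


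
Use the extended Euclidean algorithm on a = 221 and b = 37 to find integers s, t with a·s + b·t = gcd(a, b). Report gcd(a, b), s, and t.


Euclidean algorithm on (221, 37) — divide until remainder is 0:
  221 = 5 · 37 + 36
  37 = 1 · 36 + 1
  36 = 36 · 1 + 0
gcd(221, 37) = 1.
Track Bezout coefficients alongside the remainders: start with r₀ = 221 = a·1 + b·0 (s = 1, t = 0) and r₁ = 37 = a·0 + b·1 (s = 0, t = 1); each new remainder r_{k+1} = r_{k-1} − q_k·r_k inherits s_{k+1} = s_{k-1} − q_k·s_k, t_{k+1} = t_{k-1} − q_k·t_k, so r_k = a·s_k + b·t_k at every step:
  q = 5: r = 36, s = 1 − 5·0 = 1, t = 0 − 5·1 = -5  (check: 221·1 + 37·(-5) = 36)
  q = 1: r = 1, s = 0 − 1·1 = -1, t = 1 − 1·(-5) = 6  (check: 221·(-1) + 37·6 = 1)
The row with r = 1 (the gcd) gives the Bezout coefficients s = -1, t = 6.
Result: 221 · (-1) + 37 · (6) = 1.

gcd(221, 37) = 1; s = -1, t = 6 (check: 221·(-1) + 37·6 = 1).


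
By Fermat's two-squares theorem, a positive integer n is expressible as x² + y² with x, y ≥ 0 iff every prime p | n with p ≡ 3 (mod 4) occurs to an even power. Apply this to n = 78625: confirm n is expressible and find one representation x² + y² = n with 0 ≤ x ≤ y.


Step 1: Factor n = 78625 = 5^3 · 17 · 37.
Step 2: Check the mod-4 condition on each prime factor: 5 ≡ 1 (mod 4), exponent 3; 17 ≡ 1 (mod 4), exponent 1; 37 ≡ 1 (mod 4), exponent 1.
All primes ≡ 3 (mod 4) appear to even exponent (or don't appear), so by the two-squares theorem n IS expressible as a sum of two squares.
Step 3: Build a representation. Group n = k² · m with k = 5 and m = 5 · 17 · 37 = 3145 (a product of primes ≡ 1 (mod 4)); a representation of m scales to one of n via (k·x)² + (k·y)² = k²(x² + y²). Each prime p ≡ 1 (mod 4) is itself a sum of two squares; find a² by testing p − a² for a perfect square:
  5: 5 − 1² = 4 = 2² ⇒ 5 = 1² + 2².
  17: 17 − 1² = 16 = 4² ⇒ 17 = 1² + 4².
  37: 37 − 1² = 36 = 6² ⇒ 37 = 1² + 6².
  Combine using the Brahmagupta–Fibonacci identity (a² + b²)(c² + d²) = (ac − bd)² + (ad + bc)² = (ac + bd)² + (ad − bc)²:
  5 · 17 = 85: from (1² + 2²)(1² + 4²), take (1·1 − 2·4, 1·4 + 2·1) = (1 − 8, 4 + 2) = (-7, 6); dropping signs (only squares matter) gives (7, 6); check 7² + 6² = 49 + 36 = 85 ✓.
  85 · 37 = 3145: from (7² + 6²)(1² + 6²), take (7·1 − 6·6, 7·6 + 6·1) = (7 − 36, 42 + 6) = (-29, 48); dropping signs (only squares matter) gives (29, 48); check 29² + 48² = 841 + 2304 = 3145 ✓.
  Scale by k = 5: (5·29, 5·48) = (145, 240).
Step 4: Order so x ≤ y and verify: 145² + 240² = 21025 + 57600 = 78625 = n. ✓

n = 78625 = 145² + 240² (one valid representation with x ≤ y).


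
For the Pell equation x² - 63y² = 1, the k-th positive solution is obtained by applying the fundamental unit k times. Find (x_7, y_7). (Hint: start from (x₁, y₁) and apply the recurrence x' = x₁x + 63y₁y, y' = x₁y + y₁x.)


Step 1: Find the fundamental solution (x₁, y₁) of x² - 63y² = 1.
  Expand √63 as a continued fraction. a₀ = ⌊√63⌋ = 7; iterate m_{k+1} = d_k·a_k − m_k, d_{k+1} = (63 − m_{k+1}²)/d_k, a_{k+1} = ⌊(a₀ + m_{k+1})/d_{k+1}⌋ (starting m₀ = 0, d₀ = 1), with convergents p_k = a_k·p_{k-1} + p_{k-2}, q_k = a_k·q_{k-1} + q_{k-2} (p₋₁ = 1, q₋₁ = 0):
  k = 0: a₀ = 7; p₀/q₀ = 7/1; p₀² − 63·q₀² = 49 − 63 = -14.
  k = 1: m = 7, d = 14, a = ⌊(7 + 7)/14⌋ = 1; p/q = (1·7 + 1)/(1·1 + 0) = 8/1; p² − 63·q² = 64 − 63 = 1.
  The first convergent with p² − 63·q² = 1 gives the fundamental solution (x₁, y₁) = (8, 1).
Step 2: Apply the recurrence (x_{n+1}, y_{n+1}) = (x₁x_n + 63y₁y_n, x₁y_n + y₁x_n) repeatedly.
  From (x_1, y_1) = (8, 1): x_2 = 8·8 + 63·1·1 = 127; y_2 = 8·1 + 1·8 = 16.
  From (x_2, y_2) = (127, 16): x_3 = 8·127 + 63·1·16 = 2024; y_3 = 8·16 + 1·127 = 255.
  From (x_3, y_3) = (2024, 255): x_4 = 8·2024 + 63·1·255 = 32257; y_4 = 8·255 + 1·2024 = 4064.
  From (x_4, y_4) = (32257, 4064): x_5 = 8·32257 + 63·1·4064 = 514088; y_5 = 8·4064 + 1·32257 = 64769.
  From (x_5, y_5) = (514088, 64769): x_6 = 8·514088 + 63·1·64769 = 8193151; y_6 = 8·64769 + 1·514088 = 1032240.
  From (x_6, y_6) = (8193151, 1032240): x_7 = 8·8193151 + 63·1·1032240 = 130576328; y_7 = 8·1032240 + 1·8193151 = 16451071.
Step 3: Verify x_7² - 63·y_7² = 17050177433963584 - 17050177433963583 = 1 (should be 1). ✓

(x_1, y_1) = (8, 1); (x_7, y_7) = (130576328, 16451071).


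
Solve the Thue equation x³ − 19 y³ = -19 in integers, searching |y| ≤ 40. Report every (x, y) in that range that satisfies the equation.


The equation is x³ - 19y³ = -19. For fixed y, x³ = 19·y³ − 19, so a solution requires the RHS to be a perfect cube.
Strategy: iterate y from -40 to 40, compute RHS = 19·y³ − 19, and check whether it is a (positive or negative) perfect cube.
Check small values of y:
  y = 0: RHS = -19 is not a perfect cube.
  y = 1: RHS = 0 = (0)³ ⇒ x = 0 works.
  y = -1: RHS = -38 is not a perfect cube.
  y = 2: RHS = 133 is not a perfect cube.
  y = -2: RHS = -171 is not a perfect cube.
  y = 3: RHS = 494 is not a perfect cube.
  y = -3: RHS = -532 is not a perfect cube.
Continuing the search up to |y| = 40 finds no further solutions beyond those listed.
Collected solutions: (0, 1).

Solutions (with |y| ≤ 40): (0, 1).


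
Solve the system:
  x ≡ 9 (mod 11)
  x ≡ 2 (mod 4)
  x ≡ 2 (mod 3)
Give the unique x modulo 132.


Moduli 11, 4, 3 are pairwise coprime; by CRT there is a unique solution modulo M = 11 · 4 · 3 = 132.
Solve pairwise, accumulating the modulus:
  Start with x ≡ 9 (mod 11).
  Combine with x ≡ 2 (mod 4): since gcd(11, 4) = 1, we get a unique residue mod 44.
    Write x = 9 + 11·t and substitute into x ≡ 2 (mod 4): 11·t ≡ 2 − 9 = -7 (mod 4).
    Reduce coefficients mod 4: 3·t ≡ 1 (mod 4).
    The inverse of 3 mod 4 is 3 (since 3·3 = 9 = 2·4 + 1), so t ≡ 3·1 = 3 ≡ 3 (mod 4).
    Then x = 9 + 11·3 = 42, valid modulo lcm(11, 4) = 44: x ≡ 42 (mod 44).
  Combine with x ≡ 2 (mod 3): since gcd(44, 3) = 1, we get a unique residue mod 132.
    Write x = 42 + 44·t and substitute into x ≡ 2 (mod 3): 44·t ≡ 2 − 42 = -40 (mod 3).
    Reduce coefficients mod 3: 2·t ≡ 2 (mod 3).
    The inverse of 2 mod 3 is 2 (since 2·2 = 4 = 1·3 + 1), so t ≡ 2·2 = 4 ≡ 1 (mod 3).
    Then x = 42 + 44·1 = 86, valid modulo lcm(44, 3) = 132: x ≡ 86 (mod 132).
Verify: 86 mod 11 = 9 ✓, 86 mod 4 = 2 ✓, 86 mod 3 = 2 ✓.

x ≡ 86 (mod 132).


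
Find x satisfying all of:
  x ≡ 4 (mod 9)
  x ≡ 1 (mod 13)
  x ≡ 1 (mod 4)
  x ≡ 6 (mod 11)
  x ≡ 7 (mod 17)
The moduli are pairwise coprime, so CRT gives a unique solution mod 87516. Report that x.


Product of moduli M = 9 · 13 · 4 · 11 · 17 = 87516.
Merge one congruence at a time:
  Start: x ≡ 4 (mod 9).
  Combine with x ≡ 1 (mod 13); new modulus lcm = 117.
    Write x = 4 + 9·t and substitute into x ≡ 1 (mod 13): 9·t ≡ 1 − 4 = -3 (mod 13).
    Reduce coefficients mod 13: 9·t ≡ 10 (mod 13).
    The inverse of 9 mod 13 is 3 (since 9·3 = 27 = 2·13 + 1), so t ≡ 3·10 = 30 ≡ 4 (mod 13).
    Then x = 4 + 9·4 = 40, valid modulo lcm(9, 13) = 117: x ≡ 40 (mod 117).
  Combine with x ≡ 1 (mod 4); new modulus lcm = 468.
    Write x = 40 + 117·t and substitute into x ≡ 1 (mod 4): 117·t ≡ 1 − 40 = -39 (mod 4).
    Reduce coefficients mod 4: 1·t ≡ 1 (mod 4).
    So t ≡ 1 (mod 4).
    Then x = 40 + 117·1 = 157, valid modulo lcm(117, 4) = 468: x ≡ 157 (mod 468).
  Combine with x ≡ 6 (mod 11); new modulus lcm = 5148.
    Write x = 157 + 468·t and substitute into x ≡ 6 (mod 11): 468·t ≡ 6 − 157 = -151 (mod 11).
    Reduce coefficients mod 11: 6·t ≡ 3 (mod 11).
    The inverse of 6 mod 11 is 2 (since 6·2 = 12 = 1·11 + 1), so t ≡ 2·3 = 6 ≡ 6 (mod 11).
    Then x = 157 + 468·6 = 2965, valid modulo lcm(468, 11) = 5148: x ≡ 2965 (mod 5148).
  Combine with x ≡ 7 (mod 17); new modulus lcm = 87516.
    Write x = 2965 + 5148·t and substitute into x ≡ 7 (mod 17): 5148·t ≡ 7 − 2965 = -2958 (mod 17).
    Reduce coefficients mod 17: 14·t ≡ 0 (mod 17).
    The inverse of 14 mod 17 is 11 (since 14·11 = 154 = 9·17 + 1), so t ≡ 11·0 = 0 ≡ 0 (mod 17).
    Then x = 2965 + 5148·0 = 2965, valid modulo lcm(5148, 17) = 87516: x ≡ 2965 (mod 87516).
Verify against each original: 2965 mod 9 = 4, 2965 mod 13 = 1, 2965 mod 4 = 1, 2965 mod 11 = 6, 2965 mod 17 = 7.

x ≡ 2965 (mod 87516).


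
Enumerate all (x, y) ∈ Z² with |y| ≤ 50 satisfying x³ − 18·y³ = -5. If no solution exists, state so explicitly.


The equation is x³ - 18y³ = -5. For fixed y, x³ = 18·y³ − 5, so a solution requires the RHS to be a perfect cube.
Strategy: iterate y from -50 to 50, compute RHS = 18·y³ − 5, and check whether it is a (positive or negative) perfect cube.
Check small values of y:
  y = 0: RHS = -5 is not a perfect cube.
  y = 1: RHS = 13 is not a perfect cube.
  y = -1: RHS = -23 is not a perfect cube.
  y = 2: RHS = 139 is not a perfect cube.
  y = -2: RHS = -149 is not a perfect cube.
  y = 3: RHS = 481 is not a perfect cube.
  y = -3: RHS = -491 is not a perfect cube.
Continuing the search up to |y| = 50 finds no solutions either.
No (x, y) in the scanned range satisfies the equation.

No integer solutions with |y| ≤ 50.


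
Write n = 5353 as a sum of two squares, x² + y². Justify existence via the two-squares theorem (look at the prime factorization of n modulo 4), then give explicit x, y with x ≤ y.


Step 1: Factor n = 5353 = 53 · 101.
Step 2: Check the mod-4 condition on each prime factor: 53 ≡ 1 (mod 4), exponent 1; 101 ≡ 1 (mod 4), exponent 1.
All primes ≡ 3 (mod 4) appear to even exponent (or don't appear), so by the two-squares theorem n IS expressible as a sum of two squares.
Step 3: Build a representation. Here n = 53 · 101 is a product of primes ≡ 1 (mod 4). Each prime p ≡ 1 (mod 4) is itself a sum of two squares; find a² by testing p − a² for a perfect square:
  53: 53 − 1² = 52, 53 − 2² = 49 = 7² ⇒ 53 = 2² + 7².
  101: 101 − 1² = 100 = 10² ⇒ 101 = 1² + 10².
  Combine using the Brahmagupta–Fibonacci identity (a² + b²)(c² + d²) = (ac − bd)² + (ad + bc)² = (ac + bd)² + (ad − bc)²:
  53 · 101 = 5353: from (2² + 7²)(1² + 10²), take (2·1 − 7·10, 2·10 + 7·1) = (2 − 70, 20 + 7) = (-68, 27); dropping signs (only squares matter) gives (68, 27); check 68² + 27² = 4624 + 729 = 5353 ✓.
Step 4: Order so x ≤ y and verify: 27² + 68² = 729 + 4624 = 5353 = n. ✓

n = 5353 = 27² + 68² (one valid representation with x ≤ y).


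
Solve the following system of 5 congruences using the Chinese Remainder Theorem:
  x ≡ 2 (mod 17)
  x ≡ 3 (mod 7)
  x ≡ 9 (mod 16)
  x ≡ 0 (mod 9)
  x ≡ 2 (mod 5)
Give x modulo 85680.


Product of moduli M = 17 · 7 · 16 · 9 · 5 = 85680.
Merge one congruence at a time:
  Start: x ≡ 2 (mod 17).
  Combine with x ≡ 3 (mod 7); new modulus lcm = 119.
    Write x = 2 + 17·t and substitute into x ≡ 3 (mod 7): 17·t ≡ 3 − 2 = 1 (mod 7).
    Reduce coefficients mod 7: 3·t ≡ 1 (mod 7).
    The inverse of 3 mod 7 is 5 (since 3·5 = 15 = 2·7 + 1), so t ≡ 5·1 = 5 ≡ 5 (mod 7).
    Then x = 2 + 17·5 = 87, valid modulo lcm(17, 7) = 119: x ≡ 87 (mod 119).
  Combine with x ≡ 9 (mod 16); new modulus lcm = 1904.
    Write x = 87 + 119·t and substitute into x ≡ 9 (mod 16): 119·t ≡ 9 − 87 = -78 (mod 16).
    Reduce coefficients mod 16: 7·t ≡ 2 (mod 16).
    The inverse of 7 mod 16 is 7 (since 7·7 = 49 = 3·16 + 1), so t ≡ 7·2 = 14 ≡ 14 (mod 16).
    Then x = 87 + 119·14 = 1753, valid modulo lcm(119, 16) = 1904: x ≡ 1753 (mod 1904).
  Combine with x ≡ 0 (mod 9); new modulus lcm = 17136.
    Write x = 1753 + 1904·t and substitute into x ≡ 0 (mod 9): 1904·t ≡ 0 − 1753 = -1753 (mod 9).
    Reduce coefficients mod 9: 5·t ≡ 2 (mod 9).
    The inverse of 5 mod 9 is 2 (since 5·2 = 10 = 1·9 + 1), so t ≡ 2·2 = 4 ≡ 4 (mod 9).
    Then x = 1753 + 1904·4 = 9369, valid modulo lcm(1904, 9) = 17136: x ≡ 9369 (mod 17136).
  Combine with x ≡ 2 (mod 5); new modulus lcm = 85680.
    Write x = 9369 + 17136·t and substitute into x ≡ 2 (mod 5): 17136·t ≡ 2 − 9369 = -9367 (mod 5).
    Reduce coefficients mod 5: 1·t ≡ 3 (mod 5).
    So t ≡ 3 (mod 5).
    Then x = 9369 + 17136·3 = 60777, valid modulo lcm(17136, 5) = 85680: x ≡ 60777 (mod 85680).
Verify against each original: 60777 mod 17 = 2, 60777 mod 7 = 3, 60777 mod 16 = 9, 60777 mod 9 = 0, 60777 mod 5 = 2.

x ≡ 60777 (mod 85680).


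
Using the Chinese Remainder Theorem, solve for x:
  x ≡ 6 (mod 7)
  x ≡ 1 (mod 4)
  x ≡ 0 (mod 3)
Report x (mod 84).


Moduli 7, 4, 3 are pairwise coprime; by CRT there is a unique solution modulo M = 7 · 4 · 3 = 84.
Solve pairwise, accumulating the modulus:
  Start with x ≡ 6 (mod 7).
  Combine with x ≡ 1 (mod 4): since gcd(7, 4) = 1, we get a unique residue mod 28.
    Write x = 6 + 7·t and substitute into x ≡ 1 (mod 4): 7·t ≡ 1 − 6 = -5 (mod 4).
    Reduce coefficients mod 4: 3·t ≡ 3 (mod 4).
    The inverse of 3 mod 4 is 3 (since 3·3 = 9 = 2·4 + 1), so t ≡ 3·3 = 9 ≡ 1 (mod 4).
    Then x = 6 + 7·1 = 13, valid modulo lcm(7, 4) = 28: x ≡ 13 (mod 28).
  Combine with x ≡ 0 (mod 3): since gcd(28, 3) = 1, we get a unique residue mod 84.
    Write x = 13 + 28·t and substitute into x ≡ 0 (mod 3): 28·t ≡ 0 − 13 = -13 (mod 3).
    Reduce coefficients mod 3: 1·t ≡ 2 (mod 3).
    So t ≡ 2 (mod 3).
    Then x = 13 + 28·2 = 69, valid modulo lcm(28, 3) = 84: x ≡ 69 (mod 84).
Verify: 69 mod 7 = 6 ✓, 69 mod 4 = 1 ✓, 69 mod 3 = 0 ✓.

x ≡ 69 (mod 84).


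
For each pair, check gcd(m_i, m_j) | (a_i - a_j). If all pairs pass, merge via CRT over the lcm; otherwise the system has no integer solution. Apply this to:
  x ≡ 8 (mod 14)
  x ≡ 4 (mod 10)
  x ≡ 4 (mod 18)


Moduli 14, 10, 18 are not pairwise coprime, so CRT works modulo lcm(m_i) when all pairwise compatibility conditions hold.
Pairwise compatibility: gcd(m_i, m_j) must divide a_i - a_j for every pair.
Merge one congruence at a time:
  Start: x ≡ 8 (mod 14).
  Combine with x ≡ 4 (mod 10): gcd(14, 10) = 2; 4 - 8 = -4, which IS divisible by 2, so compatible.
    Write x = 8 + 14·t and substitute into x ≡ 4 (mod 10): 14·t ≡ 4 − 8 = -4 (mod 10).
    Divide the congruence (and modulus) by g = 2: 7·t ≡ -2 (mod 5).
    Reduce coefficients mod 5: 2·t ≡ 3 (mod 5).
    The inverse of 2 mod 5 is 3 (since 2·3 = 6 = 1·5 + 1), so t ≡ 3·3 = 9 ≡ 4 (mod 5).
    Then x = 8 + 14·4 = 64, valid modulo lcm(14, 10) = 70: x ≡ 64 (mod 70).
  Combine with x ≡ 4 (mod 18): gcd(70, 18) = 2; 4 - 64 = -60, which IS divisible by 2, so compatible.
    Write x = 64 + 70·t and substitute into x ≡ 4 (mod 18): 70·t ≡ 4 − 64 = -60 (mod 18).
    Divide the congruence (and modulus) by g = 2: 35·t ≡ -30 (mod 9).
    Reduce coefficients mod 9: 8·t ≡ 6 (mod 9).
    The inverse of 8 mod 9 is 8 (since 8·8 = 64 = 7·9 + 1), so t ≡ 8·6 = 48 ≡ 3 (mod 9).
    Then x = 64 + 70·3 = 274, valid modulo lcm(70, 18) = 630: x ≡ 274 (mod 630).
Verify: 274 mod 14 = 8, 274 mod 10 = 4, 274 mod 18 = 4.

x ≡ 274 (mod 630).


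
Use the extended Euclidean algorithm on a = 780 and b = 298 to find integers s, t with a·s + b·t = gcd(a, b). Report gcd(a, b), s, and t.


Euclidean algorithm on (780, 298) — divide until remainder is 0:
  780 = 2 · 298 + 184
  298 = 1 · 184 + 114
  184 = 1 · 114 + 70
  114 = 1 · 70 + 44
  70 = 1 · 44 + 26
  44 = 1 · 26 + 18
  26 = 1 · 18 + 8
  18 = 2 · 8 + 2
  8 = 4 · 2 + 0
gcd(780, 298) = 2.
Track Bezout coefficients alongside the remainders: start with r₀ = 780 = a·1 + b·0 (s = 1, t = 0) and r₁ = 298 = a·0 + b·1 (s = 0, t = 1); each new remainder r_{k+1} = r_{k-1} − q_k·r_k inherits s_{k+1} = s_{k-1} − q_k·s_k, t_{k+1} = t_{k-1} − q_k·t_k, so r_k = a·s_k + b·t_k at every step:
  q = 2: r = 184, s = 1 − 2·0 = 1, t = 0 − 2·1 = -2  (check: 780·1 + 298·(-2) = 184)
  q = 1: r = 114, s = 0 − 1·1 = -1, t = 1 − 1·(-2) = 3  (check: 780·(-1) + 298·3 = 114)
  q = 1: r = 70, s = 1 − 1·(-1) = 2, t = -2 − 1·3 = -5  (check: 780·2 + 298·(-5) = 70)
  q = 1: r = 44, s = -1 − 1·2 = -3, t = 3 − 1·(-5) = 8  (check: 780·(-3) + 298·8 = 44)
  q = 1: r = 26, s = 2 − 1·(-3) = 5, t = -5 − 1·8 = -13  (check: 780·5 + 298·(-13) = 26)
  q = 1: r = 18, s = -3 − 1·5 = -8, t = 8 − 1·(-13) = 21  (check: 780·(-8) + 298·21 = 18)
  q = 1: r = 8, s = 5 − 1·(-8) = 13, t = -13 − 1·21 = -34  (check: 780·13 + 298·(-34) = 8)
  q = 2: r = 2, s = -8 − 2·13 = -34, t = 21 − 2·(-34) = 89  (check: 780·(-34) + 298·89 = 2)
The row with r = 2 (the gcd) gives the Bezout coefficients s = -34, t = 89.
Result: 780 · (-34) + 298 · (89) = 2.

gcd(780, 298) = 2; s = -34, t = 89 (check: 780·(-34) + 298·89 = 2).


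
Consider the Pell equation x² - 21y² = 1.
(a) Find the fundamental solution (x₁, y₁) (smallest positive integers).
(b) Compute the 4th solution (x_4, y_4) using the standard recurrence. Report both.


Step 1: Find the fundamental solution (x₁, y₁) of x² - 21y² = 1.
  Expand √21 as a continued fraction. a₀ = ⌊√21⌋ = 4; iterate m_{k+1} = d_k·a_k − m_k, d_{k+1} = (21 − m_{k+1}²)/d_k, a_{k+1} = ⌊(a₀ + m_{k+1})/d_{k+1}⌋ (starting m₀ = 0, d₀ = 1), with convergents p_k = a_k·p_{k-1} + p_{k-2}, q_k = a_k·q_{k-1} + q_{k-2} (p₋₁ = 1, q₋₁ = 0):
  k = 0: a₀ = 4; p₀/q₀ = 4/1; p₀² − 21·q₀² = 16 − 21 = -5.
  k = 1: m = 4, d = 5, a = ⌊(4 + 4)/5⌋ = 1; p/q = (1·4 + 1)/(1·1 + 0) = 5/1; p² − 21·q² = 25 − 21 = 4.
  k = 2: m = 1, d = 4, a = ⌊(4 + 1)/4⌋ = 1; p/q = (1·5 + 4)/(1·1 + 1) = 9/2; p² − 21·q² = 81 − 84 = -3.
  k = 3: m = 3, d = 3, a = ⌊(4 + 3)/3⌋ = 2; p/q = (2·9 + 5)/(2·2 + 1) = 23/5; p² − 21·q² = 529 − 525 = 4.
  k = 4: m = 3, d = 4, a = ⌊(4 + 3)/4⌋ = 1; p/q = (1·23 + 9)/(1·5 + 2) = 32/7; p² − 21·q² = 1024 − 1029 = -5.
  k = 5: m = 1, d = 5, a = ⌊(4 + 1)/5⌋ = 1; p/q = (1·32 + 23)/(1·7 + 5) = 55/12; p² − 21·q² = 3025 − 3024 = 1.
  The first convergent with p² − 21·q² = 1 gives the fundamental solution (x₁, y₁) = (55, 12).
Step 2: Apply the recurrence (x_{n+1}, y_{n+1}) = (x₁x_n + 21y₁y_n, x₁y_n + y₁x_n) repeatedly.
  From (x_1, y_1) = (55, 12): x_2 = 55·55 + 21·12·12 = 6049; y_2 = 55·12 + 12·55 = 1320.
  From (x_2, y_2) = (6049, 1320): x_3 = 55·6049 + 21·12·1320 = 665335; y_3 = 55·1320 + 12·6049 = 145188.
  From (x_3, y_3) = (665335, 145188): x_4 = 55·665335 + 21·12·145188 = 73180801; y_4 = 55·145188 + 12·665335 = 15969360.
Step 3: Verify x_4² - 21·y_4² = 5355429635001601 - 5355429635001600 = 1 (should be 1). ✓

(x_1, y_1) = (55, 12); (x_4, y_4) = (73180801, 15969360).


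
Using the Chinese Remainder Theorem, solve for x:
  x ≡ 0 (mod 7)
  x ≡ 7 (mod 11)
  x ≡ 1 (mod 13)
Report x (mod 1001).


Moduli 7, 11, 13 are pairwise coprime; by CRT there is a unique solution modulo M = 7 · 11 · 13 = 1001.
Solve pairwise, accumulating the modulus:
  Start with x ≡ 0 (mod 7).
  Combine with x ≡ 7 (mod 11): since gcd(7, 11) = 1, we get a unique residue mod 77.
    Write x = 0 + 7·t and substitute into x ≡ 7 (mod 11): 7·t ≡ 7 − 0 = 7 (mod 11).
    The inverse of 7 mod 11 is 8 (since 7·8 = 56 = 5·11 + 1), so t ≡ 8·7 = 56 ≡ 1 (mod 11).
    Then x = 0 + 7·1 = 7, valid modulo lcm(7, 11) = 77: x ≡ 7 (mod 77).
  Combine with x ≡ 1 (mod 13): since gcd(77, 13) = 1, we get a unique residue mod 1001.
    Write x = 7 + 77·t and substitute into x ≡ 1 (mod 13): 77·t ≡ 1 − 7 = -6 (mod 13).
    Reduce coefficients mod 13: 12·t ≡ 7 (mod 13).
    The inverse of 12 mod 13 is 12 (since 12·12 = 144 = 11·13 + 1), so t ≡ 12·7 = 84 ≡ 6 (mod 13).
    Then x = 7 + 77·6 = 469, valid modulo lcm(77, 13) = 1001: x ≡ 469 (mod 1001).
Verify: 469 mod 7 = 0 ✓, 469 mod 11 = 7 ✓, 469 mod 13 = 1 ✓.

x ≡ 469 (mod 1001).


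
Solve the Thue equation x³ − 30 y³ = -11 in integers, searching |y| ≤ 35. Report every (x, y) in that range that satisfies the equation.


The equation is x³ - 30y³ = -11. For fixed y, x³ = 30·y³ − 11, so a solution requires the RHS to be a perfect cube.
Strategy: iterate y from -35 to 35, compute RHS = 30·y³ − 11, and check whether it is a (positive or negative) perfect cube.
Check small values of y:
  y = 0: RHS = -11 is not a perfect cube.
  y = 1: RHS = 19 is not a perfect cube.
  y = -1: RHS = -41 is not a perfect cube.
  y = 2: RHS = 229 is not a perfect cube.
  y = -2: RHS = -251 is not a perfect cube.
  y = 3: RHS = 799 is not a perfect cube.
  y = -3: RHS = -821 is not a perfect cube.
Continuing the search up to |y| = 35 finds no solutions either.
No (x, y) in the scanned range satisfies the equation.

No integer solutions with |y| ≤ 35.


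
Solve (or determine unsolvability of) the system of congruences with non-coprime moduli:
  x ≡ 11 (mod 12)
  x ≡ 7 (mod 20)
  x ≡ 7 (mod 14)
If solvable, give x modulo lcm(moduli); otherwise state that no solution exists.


Moduli 12, 20, 14 are not pairwise coprime, so CRT works modulo lcm(m_i) when all pairwise compatibility conditions hold.
Pairwise compatibility: gcd(m_i, m_j) must divide a_i - a_j for every pair.
Merge one congruence at a time:
  Start: x ≡ 11 (mod 12).
  Combine with x ≡ 7 (mod 20): gcd(12, 20) = 4; 7 - 11 = -4, which IS divisible by 4, so compatible.
    Write x = 11 + 12·t and substitute into x ≡ 7 (mod 20): 12·t ≡ 7 − 11 = -4 (mod 20).
    Divide the congruence (and modulus) by g = 4: 3·t ≡ -1 (mod 5).
    Reduce coefficients mod 5: 3·t ≡ 4 (mod 5).
    The inverse of 3 mod 5 is 2 (since 3·2 = 6 = 1·5 + 1), so t ≡ 2·4 = 8 ≡ 3 (mod 5).
    Then x = 11 + 12·3 = 47, valid modulo lcm(12, 20) = 60: x ≡ 47 (mod 60).
  Combine with x ≡ 7 (mod 14): gcd(60, 14) = 2; 7 - 47 = -40, which IS divisible by 2, so compatible.
    Write x = 47 + 60·t and substitute into x ≡ 7 (mod 14): 60·t ≡ 7 − 47 = -40 (mod 14).
    Divide the congruence (and modulus) by g = 2: 30·t ≡ -20 (mod 7).
    Reduce coefficients mod 7: 2·t ≡ 1 (mod 7).
    The inverse of 2 mod 7 is 4 (since 2·4 = 8 = 1·7 + 1), so t ≡ 4·1 = 4 ≡ 4 (mod 7).
    Then x = 47 + 60·4 = 287, valid modulo lcm(60, 14) = 420: x ≡ 287 (mod 420).
Verify: 287 mod 12 = 11, 287 mod 20 = 7, 287 mod 14 = 7.

x ≡ 287 (mod 420).


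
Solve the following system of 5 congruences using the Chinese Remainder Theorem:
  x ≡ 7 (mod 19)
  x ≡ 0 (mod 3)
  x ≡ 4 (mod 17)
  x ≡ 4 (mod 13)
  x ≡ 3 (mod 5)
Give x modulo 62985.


Product of moduli M = 19 · 3 · 17 · 13 · 5 = 62985.
Merge one congruence at a time:
  Start: x ≡ 7 (mod 19).
  Combine with x ≡ 0 (mod 3); new modulus lcm = 57.
    Write x = 7 + 19·t and substitute into x ≡ 0 (mod 3): 19·t ≡ 0 − 7 = -7 (mod 3).
    Reduce coefficients mod 3: 1·t ≡ 2 (mod 3).
    So t ≡ 2 (mod 3).
    Then x = 7 + 19·2 = 45, valid modulo lcm(19, 3) = 57: x ≡ 45 (mod 57).
  Combine with x ≡ 4 (mod 17); new modulus lcm = 969.
    Write x = 45 + 57·t and substitute into x ≡ 4 (mod 17): 57·t ≡ 4 − 45 = -41 (mod 17).
    Reduce coefficients mod 17: 6·t ≡ 10 (mod 17).
    The inverse of 6 mod 17 is 3 (since 6·3 = 18 = 1·17 + 1), so t ≡ 3·10 = 30 ≡ 13 (mod 17).
    Then x = 45 + 57·13 = 786, valid modulo lcm(57, 17) = 969: x ≡ 786 (mod 969).
  Combine with x ≡ 4 (mod 13); new modulus lcm = 12597.
    Write x = 786 + 969·t and substitute into x ≡ 4 (mod 13): 969·t ≡ 4 − 786 = -782 (mod 13).
    Reduce coefficients mod 13: 7·t ≡ 11 (mod 13).
    The inverse of 7 mod 13 is 2 (since 7·2 = 14 = 1·13 + 1), so t ≡ 2·11 = 22 ≡ 9 (mod 13).
    Then x = 786 + 969·9 = 9507, valid modulo lcm(969, 13) = 12597: x ≡ 9507 (mod 12597).
  Combine with x ≡ 3 (mod 5); new modulus lcm = 62985.
    Write x = 9507 + 12597·t and substitute into x ≡ 3 (mod 5): 12597·t ≡ 3 − 9507 = -9504 (mod 5).
    Reduce coefficients mod 5: 2·t ≡ 1 (mod 5).
    The inverse of 2 mod 5 is 3 (since 2·3 = 6 = 1·5 + 1), so t ≡ 3·1 = 3 ≡ 3 (mod 5).
    Then x = 9507 + 12597·3 = 47298, valid modulo lcm(12597, 5) = 62985: x ≡ 47298 (mod 62985).
Verify against each original: 47298 mod 19 = 7, 47298 mod 3 = 0, 47298 mod 17 = 4, 47298 mod 13 = 4, 47298 mod 5 = 3.

x ≡ 47298 (mod 62985).


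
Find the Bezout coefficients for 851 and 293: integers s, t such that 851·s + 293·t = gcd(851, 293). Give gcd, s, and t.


Euclidean algorithm on (851, 293) — divide until remainder is 0:
  851 = 2 · 293 + 265
  293 = 1 · 265 + 28
  265 = 9 · 28 + 13
  28 = 2 · 13 + 2
  13 = 6 · 2 + 1
  2 = 2 · 1 + 0
gcd(851, 293) = 1.
Track Bezout coefficients alongside the remainders: start with r₀ = 851 = a·1 + b·0 (s = 1, t = 0) and r₁ = 293 = a·0 + b·1 (s = 0, t = 1); each new remainder r_{k+1} = r_{k-1} − q_k·r_k inherits s_{k+1} = s_{k-1} − q_k·s_k, t_{k+1} = t_{k-1} − q_k·t_k, so r_k = a·s_k + b·t_k at every step:
  q = 2: r = 265, s = 1 − 2·0 = 1, t = 0 − 2·1 = -2  (check: 851·1 + 293·(-2) = 265)
  q = 1: r = 28, s = 0 − 1·1 = -1, t = 1 − 1·(-2) = 3  (check: 851·(-1) + 293·3 = 28)
  q = 9: r = 13, s = 1 − 9·(-1) = 10, t = -2 − 9·3 = -29  (check: 851·10 + 293·(-29) = 13)
  q = 2: r = 2, s = -1 − 2·10 = -21, t = 3 − 2·(-29) = 61  (check: 851·(-21) + 293·61 = 2)
  q = 6: r = 1, s = 10 − 6·(-21) = 136, t = -29 − 6·61 = -395  (check: 851·136 + 293·(-395) = 1)
The row with r = 1 (the gcd) gives the Bezout coefficients s = 136, t = -395.
Result: 851 · (136) + 293 · (-395) = 1.

gcd(851, 293) = 1; s = 136, t = -395 (check: 851·136 + 293·(-395) = 1).


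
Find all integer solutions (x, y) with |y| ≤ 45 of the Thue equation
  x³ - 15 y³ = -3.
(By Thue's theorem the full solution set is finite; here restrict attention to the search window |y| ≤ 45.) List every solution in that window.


The equation is x³ - 15y³ = -3. For fixed y, x³ = 15·y³ − 3, so a solution requires the RHS to be a perfect cube.
Strategy: iterate y from -45 to 45, compute RHS = 15·y³ − 3, and check whether it is a (positive or negative) perfect cube.
Check small values of y:
  y = 0: RHS = -3 is not a perfect cube.
  y = 1: RHS = 12 is not a perfect cube.
  y = -1: RHS = -18 is not a perfect cube.
  y = 2: RHS = 117 is not a perfect cube.
  y = -2: RHS = -123 is not a perfect cube.
  y = 3: RHS = 402 is not a perfect cube.
  y = -3: RHS = -408 is not a perfect cube.
Continuing the search up to |y| = 45 finds no solutions either.
No (x, y) in the scanned range satisfies the equation.

No integer solutions with |y| ≤ 45.


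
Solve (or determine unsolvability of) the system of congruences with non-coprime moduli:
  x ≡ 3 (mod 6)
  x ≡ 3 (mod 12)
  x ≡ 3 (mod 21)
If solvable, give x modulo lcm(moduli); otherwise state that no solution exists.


Moduli 6, 12, 21 are not pairwise coprime, so CRT works modulo lcm(m_i) when all pairwise compatibility conditions hold.
Pairwise compatibility: gcd(m_i, m_j) must divide a_i - a_j for every pair.
Merge one congruence at a time:
  Start: x ≡ 3 (mod 6).
  Combine with x ≡ 3 (mod 12): gcd(6, 12) = 6; 3 - 3 = 0, which IS divisible by 6, so compatible.
    Write x = 3 + 6·t and substitute into x ≡ 3 (mod 12): 6·t ≡ 3 − 3 = 0 (mod 12).
    Divide the congruence (and modulus) by g = 6: 1·t ≡ 0 (mod 2).
    So t ≡ 0 (mod 2).
    Then x = 3 + 6·0 = 3, valid modulo lcm(6, 12) = 12: x ≡ 3 (mod 12).
  Combine with x ≡ 3 (mod 21): gcd(12, 21) = 3; 3 - 3 = 0, which IS divisible by 3, so compatible.
    Write x = 3 + 12·t and substitute into x ≡ 3 (mod 21): 12·t ≡ 3 − 3 = 0 (mod 21).
    Divide the congruence (and modulus) by g = 3: 4·t ≡ 0 (mod 7).
    The inverse of 4 mod 7 is 2 (since 4·2 = 8 = 1·7 + 1), so t ≡ 2·0 = 0 ≡ 0 (mod 7).
    Then x = 3 + 12·0 = 3, valid modulo lcm(12, 21) = 84: x ≡ 3 (mod 84).
Verify: 3 mod 6 = 3, 3 mod 12 = 3, 3 mod 21 = 3.

x ≡ 3 (mod 84).


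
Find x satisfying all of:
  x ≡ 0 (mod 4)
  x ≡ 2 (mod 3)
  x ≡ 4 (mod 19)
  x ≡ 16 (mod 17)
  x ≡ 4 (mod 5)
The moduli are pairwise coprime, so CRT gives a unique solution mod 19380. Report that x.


Product of moduli M = 4 · 3 · 19 · 17 · 5 = 19380.
Merge one congruence at a time:
  Start: x ≡ 0 (mod 4).
  Combine with x ≡ 2 (mod 3); new modulus lcm = 12.
    Write x = 0 + 4·t and substitute into x ≡ 2 (mod 3): 4·t ≡ 2 − 0 = 2 (mod 3).
    Reduce coefficients mod 3: 1·t ≡ 2 (mod 3).
    So t ≡ 2 (mod 3).
    Then x = 0 + 4·2 = 8, valid modulo lcm(4, 3) = 12: x ≡ 8 (mod 12).
  Combine with x ≡ 4 (mod 19); new modulus lcm = 228.
    Write x = 8 + 12·t and substitute into x ≡ 4 (mod 19): 12·t ≡ 4 − 8 = -4 (mod 19).
    Reduce coefficients mod 19: 12·t ≡ 15 (mod 19).
    The inverse of 12 mod 19 is 8 (since 12·8 = 96 = 5·19 + 1), so t ≡ 8·15 = 120 ≡ 6 (mod 19).
    Then x = 8 + 12·6 = 80, valid modulo lcm(12, 19) = 228: x ≡ 80 (mod 228).
  Combine with x ≡ 16 (mod 17); new modulus lcm = 3876.
    Write x = 80 + 228·t and substitute into x ≡ 16 (mod 17): 228·t ≡ 16 − 80 = -64 (mod 17).
    Reduce coefficients mod 17: 7·t ≡ 4 (mod 17).
    The inverse of 7 mod 17 is 5 (since 7·5 = 35 = 2·17 + 1), so t ≡ 5·4 = 20 ≡ 3 (mod 17).
    Then x = 80 + 228·3 = 764, valid modulo lcm(228, 17) = 3876: x ≡ 764 (mod 3876).
  Combine with x ≡ 4 (mod 5); new modulus lcm = 19380.
    Write x = 764 + 3876·t and substitute into x ≡ 4 (mod 5): 3876·t ≡ 4 − 764 = -760 (mod 5).
    Reduce coefficients mod 5: 1·t ≡ 0 (mod 5).
    So t ≡ 0 (mod 5).
    Then x = 764 + 3876·0 = 764, valid modulo lcm(3876, 5) = 19380: x ≡ 764 (mod 19380).
Verify against each original: 764 mod 4 = 0, 764 mod 3 = 2, 764 mod 19 = 4, 764 mod 17 = 16, 764 mod 5 = 4.

x ≡ 764 (mod 19380).


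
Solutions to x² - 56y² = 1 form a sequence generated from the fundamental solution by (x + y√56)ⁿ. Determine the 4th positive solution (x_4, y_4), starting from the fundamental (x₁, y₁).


Step 1: Find the fundamental solution (x₁, y₁) of x² - 56y² = 1.
  Expand √56 as a continued fraction. a₀ = ⌊√56⌋ = 7; iterate m_{k+1} = d_k·a_k − m_k, d_{k+1} = (56 − m_{k+1}²)/d_k, a_{k+1} = ⌊(a₀ + m_{k+1})/d_{k+1}⌋ (starting m₀ = 0, d₀ = 1), with convergents p_k = a_k·p_{k-1} + p_{k-2}, q_k = a_k·q_{k-1} + q_{k-2} (p₋₁ = 1, q₋₁ = 0):
  k = 0: a₀ = 7; p₀/q₀ = 7/1; p₀² − 56·q₀² = 49 − 56 = -7.
  k = 1: m = 7, d = 7, a = ⌊(7 + 7)/7⌋ = 2; p/q = (2·7 + 1)/(2·1 + 0) = 15/2; p² − 56·q² = 225 − 224 = 1.
  The first convergent with p² − 56·q² = 1 gives the fundamental solution (x₁, y₁) = (15, 2).
Step 2: Apply the recurrence (x_{n+1}, y_{n+1}) = (x₁x_n + 56y₁y_n, x₁y_n + y₁x_n) repeatedly.
  From (x_1, y_1) = (15, 2): x_2 = 15·15 + 56·2·2 = 449; y_2 = 15·2 + 2·15 = 60.
  From (x_2, y_2) = (449, 60): x_3 = 15·449 + 56·2·60 = 13455; y_3 = 15·60 + 2·449 = 1798.
  From (x_3, y_3) = (13455, 1798): x_4 = 15·13455 + 56·2·1798 = 403201; y_4 = 15·1798 + 2·13455 = 53880.
Step 3: Verify x_4² - 56·y_4² = 162571046401 - 162571046400 = 1 (should be 1). ✓

(x_1, y_1) = (15, 2); (x_4, y_4) = (403201, 53880).


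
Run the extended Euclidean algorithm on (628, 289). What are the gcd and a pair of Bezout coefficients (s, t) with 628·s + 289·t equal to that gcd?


Euclidean algorithm on (628, 289) — divide until remainder is 0:
  628 = 2 · 289 + 50
  289 = 5 · 50 + 39
  50 = 1 · 39 + 11
  39 = 3 · 11 + 6
  11 = 1 · 6 + 5
  6 = 1 · 5 + 1
  5 = 5 · 1 + 0
gcd(628, 289) = 1.
Track Bezout coefficients alongside the remainders: start with r₀ = 628 = a·1 + b·0 (s = 1, t = 0) and r₁ = 289 = a·0 + b·1 (s = 0, t = 1); each new remainder r_{k+1} = r_{k-1} − q_k·r_k inherits s_{k+1} = s_{k-1} − q_k·s_k, t_{k+1} = t_{k-1} − q_k·t_k, so r_k = a·s_k + b·t_k at every step:
  q = 2: r = 50, s = 1 − 2·0 = 1, t = 0 − 2·1 = -2  (check: 628·1 + 289·(-2) = 50)
  q = 5: r = 39, s = 0 − 5·1 = -5, t = 1 − 5·(-2) = 11  (check: 628·(-5) + 289·11 = 39)
  q = 1: r = 11, s = 1 − 1·(-5) = 6, t = -2 − 1·11 = -13  (check: 628·6 + 289·(-13) = 11)
  q = 3: r = 6, s = -5 − 3·6 = -23, t = 11 − 3·(-13) = 50  (check: 628·(-23) + 289·50 = 6)
  q = 1: r = 5, s = 6 − 1·(-23) = 29, t = -13 − 1·50 = -63  (check: 628·29 + 289·(-63) = 5)
  q = 1: r = 1, s = -23 − 1·29 = -52, t = 50 − 1·(-63) = 113  (check: 628·(-52) + 289·113 = 1)
The row with r = 1 (the gcd) gives the Bezout coefficients s = -52, t = 113.
Result: 628 · (-52) + 289 · (113) = 1.

gcd(628, 289) = 1; s = -52, t = 113 (check: 628·(-52) + 289·113 = 1).


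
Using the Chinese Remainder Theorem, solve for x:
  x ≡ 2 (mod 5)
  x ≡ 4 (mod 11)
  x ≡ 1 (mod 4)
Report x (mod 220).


Moduli 5, 11, 4 are pairwise coprime; by CRT there is a unique solution modulo M = 5 · 11 · 4 = 220.
Solve pairwise, accumulating the modulus:
  Start with x ≡ 2 (mod 5).
  Combine with x ≡ 4 (mod 11): since gcd(5, 11) = 1, we get a unique residue mod 55.
    Write x = 2 + 5·t and substitute into x ≡ 4 (mod 11): 5·t ≡ 4 − 2 = 2 (mod 11).
    The inverse of 5 mod 11 is 9 (since 5·9 = 45 = 4·11 + 1), so t ≡ 9·2 = 18 ≡ 7 (mod 11).
    Then x = 2 + 5·7 = 37, valid modulo lcm(5, 11) = 55: x ≡ 37 (mod 55).
  Combine with x ≡ 1 (mod 4): since gcd(55, 4) = 1, we get a unique residue mod 220.
    Write x = 37 + 55·t and substitute into x ≡ 1 (mod 4): 55·t ≡ 1 − 37 = -36 (mod 4).
    Reduce coefficients mod 4: 3·t ≡ 0 (mod 4).
    The inverse of 3 mod 4 is 3 (since 3·3 = 9 = 2·4 + 1), so t ≡ 3·0 = 0 ≡ 0 (mod 4).
    Then x = 37 + 55·0 = 37, valid modulo lcm(55, 4) = 220: x ≡ 37 (mod 220).
Verify: 37 mod 5 = 2 ✓, 37 mod 11 = 4 ✓, 37 mod 4 = 1 ✓.

x ≡ 37 (mod 220).


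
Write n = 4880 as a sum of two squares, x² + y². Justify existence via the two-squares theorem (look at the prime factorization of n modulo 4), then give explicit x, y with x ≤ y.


Step 1: Factor n = 4880 = 2^4 · 5 · 61.
Step 2: Check the mod-4 condition on each prime factor: 2 = 2 (special); 5 ≡ 1 (mod 4), exponent 1; 61 ≡ 1 (mod 4), exponent 1.
All primes ≡ 3 (mod 4) appear to even exponent (or don't appear), so by the two-squares theorem n IS expressible as a sum of two squares.
Step 3: Build a representation. Group n = k² · m with k = 4 and m = 5 · 61 = 305 (a product of primes ≡ 1 (mod 4)); a representation of m scales to one of n via (k·x)² + (k·y)² = k²(x² + y²). Each prime p ≡ 1 (mod 4) is itself a sum of two squares; find a² by testing p − a² for a perfect square:
  5: 5 − 1² = 4 = 2² ⇒ 5 = 1² + 2².
  61: 61 − 1² = 60, 61 − 2² = 57, 61 − 3² = 52, 61 − 4² = 45, 61 − 5² = 36 = 6² ⇒ 61 = 5² + 6².
  Combine using the Brahmagupta–Fibonacci identity (a² + b²)(c² + d²) = (ac − bd)² + (ad + bc)² = (ac + bd)² + (ad − bc)²:
  5 · 61 = 305: from (1² + 2²)(5² + 6²), take (1·5 − 2·6, 1·6 + 2·5) = (5 − 12, 6 + 10) = (-7, 16); dropping signs (only squares matter) gives (7, 16); check 7² + 16² = 49 + 256 = 305 ✓.
  Scale by k = 4: (4·7, 4·16) = (28, 64).
Step 4: Order so x ≤ y and verify: 28² + 64² = 784 + 4096 = 4880 = n. ✓

n = 4880 = 28² + 64² (one valid representation with x ≤ y).


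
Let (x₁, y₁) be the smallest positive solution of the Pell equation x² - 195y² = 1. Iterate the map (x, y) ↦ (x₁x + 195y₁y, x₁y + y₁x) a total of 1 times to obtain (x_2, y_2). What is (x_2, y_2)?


Step 1: Find the fundamental solution (x₁, y₁) of x² - 195y² = 1.
  Expand √195 as a continued fraction. a₀ = ⌊√195⌋ = 13; iterate m_{k+1} = d_k·a_k − m_k, d_{k+1} = (195 − m_{k+1}²)/d_k, a_{k+1} = ⌊(a₀ + m_{k+1})/d_{k+1}⌋ (starting m₀ = 0, d₀ = 1), with convergents p_k = a_k·p_{k-1} + p_{k-2}, q_k = a_k·q_{k-1} + q_{k-2} (p₋₁ = 1, q₋₁ = 0):
  k = 0: a₀ = 13; p₀/q₀ = 13/1; p₀² − 195·q₀² = 169 − 195 = -26.
  k = 1: m = 13, d = 26, a = ⌊(13 + 13)/26⌋ = 1; p/q = (1·13 + 1)/(1·1 + 0) = 14/1; p² − 195·q² = 196 − 195 = 1.
  The first convergent with p² − 195·q² = 1 gives the fundamental solution (x₁, y₁) = (14, 1).
Step 2: Apply the recurrence (x_{n+1}, y_{n+1}) = (x₁x_n + 195y₁y_n, x₁y_n + y₁x_n) repeatedly.
  From (x_1, y_1) = (14, 1): x_2 = 14·14 + 195·1·1 = 391; y_2 = 14·1 + 1·14 = 28.
Step 3: Verify x_2² - 195·y_2² = 152881 - 152880 = 1 (should be 1). ✓

(x_1, y_1) = (14, 1); (x_2, y_2) = (391, 28).
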